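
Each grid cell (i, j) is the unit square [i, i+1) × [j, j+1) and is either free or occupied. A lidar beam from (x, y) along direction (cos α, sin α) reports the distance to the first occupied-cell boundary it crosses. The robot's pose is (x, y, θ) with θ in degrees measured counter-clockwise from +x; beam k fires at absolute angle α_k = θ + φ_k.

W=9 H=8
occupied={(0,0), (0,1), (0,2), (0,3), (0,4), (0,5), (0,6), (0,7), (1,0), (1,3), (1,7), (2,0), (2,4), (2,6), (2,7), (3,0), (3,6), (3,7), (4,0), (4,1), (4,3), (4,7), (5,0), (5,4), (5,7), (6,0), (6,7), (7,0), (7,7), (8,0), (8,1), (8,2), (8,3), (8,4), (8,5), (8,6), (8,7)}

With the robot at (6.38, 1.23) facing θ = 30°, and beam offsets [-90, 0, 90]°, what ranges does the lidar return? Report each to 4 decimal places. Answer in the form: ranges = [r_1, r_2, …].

beam 1: φ=-90°, α=300°
  cosα=0.5000 sinα=-0.8660 | (6,1) | tMaxX 1.2400 tMaxY 0.2656 | tΔX 2.0000 tΔY 1.1547
    t=0.2656 [y] (6,0) — stop
  → r_1 = 0.2656
beam 2: φ=0°, α=30°
  cosα=0.8660 sinα=0.5000 | (6,1) | tMaxX 0.7159 tMaxY 1.5400 | tΔX 1.1547 tΔY 2.0000
    t=0.7159 [x] (7,1)
    t=1.5400 [y] (7,2)
    t=1.8706 [x] (8,2) — stop
  → r_2 = 1.8706
beam 3: φ=90°, α=120°
  cosα=-0.5000 sinα=0.8660 | (6,1) | tMaxX 0.7600 tMaxY 0.8891 | tΔX 2.0000 tΔY 1.1547
    t=0.7600 [x] (5,1)
    t=0.8891 [y] (5,2)
    t=2.0438 [y] (5,3)
    t=2.7600 [x] (4,3) — stop
  → r_3 = 2.7600

ranges = [0.2656, 1.8706, 2.7600]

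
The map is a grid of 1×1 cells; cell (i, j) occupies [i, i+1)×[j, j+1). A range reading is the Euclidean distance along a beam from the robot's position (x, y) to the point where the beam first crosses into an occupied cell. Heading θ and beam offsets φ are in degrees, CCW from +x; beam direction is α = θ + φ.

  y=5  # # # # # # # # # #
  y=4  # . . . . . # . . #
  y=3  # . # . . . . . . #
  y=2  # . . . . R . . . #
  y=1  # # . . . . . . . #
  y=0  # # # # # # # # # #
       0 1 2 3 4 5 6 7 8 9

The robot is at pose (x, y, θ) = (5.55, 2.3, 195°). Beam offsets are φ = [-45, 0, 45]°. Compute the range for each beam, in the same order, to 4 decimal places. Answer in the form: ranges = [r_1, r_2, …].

ranges = [2.9445, 3.6752, 1.5011]

beam 1: φ=-45°, α=150°
  cosα=-0.8660 sinα=0.5000 | (5,2) | tMaxX 0.6351 tMaxY 1.4000 | tΔX 1.1547 tΔY 2.0000
    t=0.6351 [x] (4,2)
    t=1.4000 [y] (4,3)
    t=1.7898 [x] (3,3)
    t=2.9445 [x] (2,3) — stop
  → r_1 = 2.9445
beam 2: φ=0°, α=195°
  cosα=-0.9659 sinα=-0.2588 | (5,2) | tMaxX 0.5694 tMaxY 1.1591 | tΔX 1.0353 tΔY 3.8637
    t=0.5694 [x] (4,2)
    t=1.1591 [y] (4,1)
    t=1.6047 [x] (3,1)
    t=2.6400 [x] (2,1)
    t=3.6752 [x] (1,1) — stop
  → r_2 = 3.6752
beam 3: φ=45°, α=240°
  cosα=-0.5000 sinα=-0.8660 | (5,2) | tMaxX 1.1000 tMaxY 0.3464 | tΔX 2.0000 tΔY 1.1547
    t=0.3464 [y] (5,1)
    t=1.1000 [x] (4,1)
    t=1.5011 [y] (4,0) — stop
  → r_3 = 1.5011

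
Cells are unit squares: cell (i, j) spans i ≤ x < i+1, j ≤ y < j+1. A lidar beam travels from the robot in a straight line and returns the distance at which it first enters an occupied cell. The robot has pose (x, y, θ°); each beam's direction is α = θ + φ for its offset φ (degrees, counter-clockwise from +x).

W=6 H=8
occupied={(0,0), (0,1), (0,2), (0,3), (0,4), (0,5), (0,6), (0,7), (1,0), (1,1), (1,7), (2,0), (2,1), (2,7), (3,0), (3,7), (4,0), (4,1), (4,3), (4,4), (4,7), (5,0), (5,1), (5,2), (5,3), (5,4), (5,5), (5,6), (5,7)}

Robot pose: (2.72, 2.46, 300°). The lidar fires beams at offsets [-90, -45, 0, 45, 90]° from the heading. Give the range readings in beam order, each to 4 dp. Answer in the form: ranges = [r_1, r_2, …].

ranges = [0.9200, 0.4762, 0.5312, 1.7773, 1.4780]

beam 1: φ=-90°, α=210°
  cosα=-0.8660 sinα=-0.5000 | (2,2) | tMaxX 0.8314 tMaxY 0.9200 | tΔX 1.1547 tΔY 2.0000
    t=0.8314 [x] (1,2)
    t=0.9200 [y] (1,1) — stop
  → r_1 = 0.9200
beam 2: φ=-45°, α=255°
  cosα=-0.2588 sinα=-0.9659 | (2,2) | tMaxX 2.7819 tMaxY 0.4762 | tΔX 3.8637 tΔY 1.0353
    t=0.4762 [y] (2,1) — stop
  → r_2 = 0.4762
beam 3: φ=0°, α=300°
  cosα=0.5000 sinα=-0.8660 | (2,2) | tMaxX 0.5600 tMaxY 0.5312 | tΔX 2.0000 tΔY 1.1547
    t=0.5312 [y] (2,1) — stop
  → r_3 = 0.5312
beam 4: φ=45°, α=345°
  cosα=0.9659 sinα=-0.2588 | (2,2) | tMaxX 0.2899 tMaxY 1.7773 | tΔX 1.0353 tΔY 3.8637
    t=0.2899 [x] (3,2)
    t=1.3252 [x] (4,2)
    t=1.7773 [y] (4,1) — stop
  → r_4 = 1.7773
beam 5: φ=90°, α=30°
  cosα=0.8660 sinα=0.5000 | (2,2) | tMaxX 0.3233 tMaxY 1.0800 | tΔX 1.1547 tΔY 2.0000
    t=0.3233 [x] (3,2)
    t=1.0800 [y] (3,3)
    t=1.4780 [x] (4,3) — stop
  → r_5 = 1.4780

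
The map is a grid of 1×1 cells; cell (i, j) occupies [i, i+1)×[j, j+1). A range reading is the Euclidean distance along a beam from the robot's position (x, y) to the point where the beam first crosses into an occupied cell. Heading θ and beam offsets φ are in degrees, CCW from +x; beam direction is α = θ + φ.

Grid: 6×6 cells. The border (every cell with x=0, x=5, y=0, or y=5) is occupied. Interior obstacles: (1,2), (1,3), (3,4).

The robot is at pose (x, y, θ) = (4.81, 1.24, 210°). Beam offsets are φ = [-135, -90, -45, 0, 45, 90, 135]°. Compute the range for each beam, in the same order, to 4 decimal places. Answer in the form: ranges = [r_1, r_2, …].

ranges = [0.7341, 3.1870, 2.9364, 0.4800, 0.2485, 0.2771, 0.1967]

beam 1: φ=-135°, α=75°
  dir = (cos 75°, sin 75°) = (0.2588, 0.9659); from cell (4,1)
  next x-line at t=0.7341, next y-line at t=0.7868; Δt_x=3.8637, Δt_y=1.0353
    x: enter (5,1) at t=0.7341 ← occupied
  → r_1 = 0.7341
beam 2: φ=-90°, α=120°
  dir = (cos 120°, sin 120°) = (-0.5000, 0.8660); from cell (4,1)
  next x-line at t=1.6200, next y-line at t=0.8776; Δt_x=2.0000, Δt_y=1.1547
    y: enter (4,2) at t=0.8776
    x: enter (3,2) at t=1.6200
    y: enter (3,3) at t=2.0323
    y: enter (3,4) at t=3.1870 ← occupied
  → r_2 = 3.1870
beam 3: φ=-45°, α=165°
  dir = (cos 165°, sin 165°) = (-0.9659, 0.2588); from cell (4,1)
  next x-line at t=0.8386, next y-line at t=2.9364; Δt_x=1.0353, Δt_y=3.8637
    x: enter (3,1) at t=0.8386
    x: enter (2,1) at t=1.8738
    x: enter (1,1) at t=2.9091
    y: enter (1,2) at t=2.9364 ← occupied
  → r_3 = 2.9364
beam 4: φ=0°, α=210°
  dir = (cos 210°, sin 210°) = (-0.8660, -0.5000); from cell (4,1)
  next x-line at t=0.9353, next y-line at t=0.4800; Δt_x=1.1547, Δt_y=2.0000
    y: enter (4,0) at t=0.4800 ← occupied
  → r_4 = 0.4800
beam 5: φ=45°, α=255°
  dir = (cos 255°, sin 255°) = (-0.2588, -0.9659); from cell (4,1)
  next x-line at t=3.1296, next y-line at t=0.2485; Δt_x=3.8637, Δt_y=1.0353
    y: enter (4,0) at t=0.2485 ← occupied
  → r_5 = 0.2485
beam 6: φ=90°, α=300°
  dir = (cos 300°, sin 300°) = (0.5000, -0.8660); from cell (4,1)
  next x-line at t=0.3800, next y-line at t=0.2771; Δt_x=2.0000, Δt_y=1.1547
    y: enter (4,0) at t=0.2771 ← occupied
  → r_6 = 0.2771
beam 7: φ=135°, α=345°
  dir = (cos 345°, sin 345°) = (0.9659, -0.2588); from cell (4,1)
  next x-line at t=0.1967, next y-line at t=0.9273; Δt_x=1.0353, Δt_y=3.8637
    x: enter (5,1) at t=0.1967 ← occupied
  → r_7 = 0.1967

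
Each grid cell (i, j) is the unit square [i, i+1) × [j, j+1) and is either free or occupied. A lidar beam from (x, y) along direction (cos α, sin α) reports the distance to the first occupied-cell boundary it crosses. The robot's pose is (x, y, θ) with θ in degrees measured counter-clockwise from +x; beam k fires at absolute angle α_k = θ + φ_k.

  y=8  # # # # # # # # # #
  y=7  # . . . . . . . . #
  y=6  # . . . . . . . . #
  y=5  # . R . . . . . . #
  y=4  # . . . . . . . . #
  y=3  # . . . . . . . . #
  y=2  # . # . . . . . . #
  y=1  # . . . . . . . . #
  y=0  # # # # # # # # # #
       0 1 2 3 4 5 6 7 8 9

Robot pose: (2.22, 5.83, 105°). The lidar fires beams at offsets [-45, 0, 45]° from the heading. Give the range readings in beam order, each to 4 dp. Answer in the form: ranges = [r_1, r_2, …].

beam 1: φ=-45°, α=60°
  direction (0.5000, 0.8660); cell (2,5); t to first gridline: x 1.5600, y 0.1963 (then +2.0000 / +1.1547)
    (2,6) via y @ 0.1963
    (2,7) via y @ 1.3510
    (3,7) via x @ 1.5600
    (3,8) via y @ 2.5057  # hit
  → r_1 = 2.5057
beam 2: φ=0°, α=105°
  direction (-0.2588, 0.9659); cell (2,5); t to first gridline: x 0.8500, y 0.1760 (then +3.8637 / +1.0353)
    (2,6) via y @ 0.1760
    (1,6) via x @ 0.8500
    (1,7) via y @ 1.2113
    (1,8) via y @ 2.2465  # hit
  → r_2 = 2.2465
beam 3: φ=45°, α=150°
  direction (-0.8660, 0.5000); cell (2,5); t to first gridline: x 0.2540, y 0.3400 (then +1.1547 / +2.0000)
    (1,5) via x @ 0.2540
    (1,6) via y @ 0.3400
    (0,6) via x @ 1.4087  # hit
  → r_3 = 1.4087

ranges = [2.5057, 2.2465, 1.4087]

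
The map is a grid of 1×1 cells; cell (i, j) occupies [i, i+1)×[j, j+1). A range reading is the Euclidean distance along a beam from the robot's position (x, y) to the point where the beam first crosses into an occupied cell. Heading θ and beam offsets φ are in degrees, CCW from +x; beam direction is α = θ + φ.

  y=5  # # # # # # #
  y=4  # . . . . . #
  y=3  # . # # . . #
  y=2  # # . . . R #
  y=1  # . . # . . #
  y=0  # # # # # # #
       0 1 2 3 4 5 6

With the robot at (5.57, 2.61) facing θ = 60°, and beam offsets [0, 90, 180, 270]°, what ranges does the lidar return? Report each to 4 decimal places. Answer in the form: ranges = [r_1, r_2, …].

ranges = [0.8600, 1.8129, 1.8591, 0.4965]

beam 1: φ=0°, α=60°
  direction (0.5000, 0.8660); cell (5,2); t to first gridline: x 0.8600, y 0.4503 (then +2.0000 / +1.1547)
    (5,3) via y @ 0.4503
    (6,3) via x @ 0.8600  # hit
  → r_1 = 0.8600
beam 2: φ=90°, α=150°
  direction (-0.8660, 0.5000); cell (5,2); t to first gridline: x 0.6582, y 0.7800 (then +1.1547 / +2.0000)
    (4,2) via x @ 0.6582
    (4,3) via y @ 0.7800
    (3,3) via x @ 1.8129  # hit
  → r_2 = 1.8129
beam 3: φ=180°, α=240°
  direction (-0.5000, -0.8660); cell (5,2); t to first gridline: x 1.1400, y 0.7044 (then +2.0000 / +1.1547)
    (5,1) via y @ 0.7044
    (4,1) via x @ 1.1400
    (4,0) via y @ 1.8591  # hit
  → r_3 = 1.8591
beam 4: φ=270°, α=330°
  direction (0.8660, -0.5000); cell (5,2); t to first gridline: x 0.4965, y 1.2200 (then +1.1547 / +2.0000)
    (6,2) via x @ 0.4965  # hit
  → r_4 = 0.4965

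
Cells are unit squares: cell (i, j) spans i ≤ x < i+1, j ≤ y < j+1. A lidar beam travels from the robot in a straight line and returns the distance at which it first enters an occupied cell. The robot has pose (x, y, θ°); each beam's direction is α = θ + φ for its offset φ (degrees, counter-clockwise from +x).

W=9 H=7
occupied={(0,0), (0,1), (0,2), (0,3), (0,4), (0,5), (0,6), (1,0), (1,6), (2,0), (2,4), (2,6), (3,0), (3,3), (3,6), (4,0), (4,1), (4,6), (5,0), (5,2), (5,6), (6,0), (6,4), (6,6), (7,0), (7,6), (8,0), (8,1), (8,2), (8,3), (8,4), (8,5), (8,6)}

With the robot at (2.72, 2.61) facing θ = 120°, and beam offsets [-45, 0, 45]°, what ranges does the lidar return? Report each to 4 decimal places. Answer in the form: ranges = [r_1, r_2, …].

beam 1: φ=-45°, α=75°
  dir = (cos 75°, sin 75°) = (0.2588, 0.9659); from cell (2,2)
  next x-line at t=1.0818, next y-line at t=0.4038; Δt_x=3.8637, Δt_y=1.0353
    y: enter (2,3) at t=0.4038
    x: enter (3,3) at t=1.0818 ← occupied
  → r_1 = 1.0818
beam 2: φ=0°, α=120°
  dir = (cos 120°, sin 120°) = (-0.5000, 0.8660); from cell (2,2)
  next x-line at t=1.4400, next y-line at t=0.4503; Δt_x=2.0000, Δt_y=1.1547
    y: enter (2,3) at t=0.4503
    x: enter (1,3) at t=1.4400
    y: enter (1,4) at t=1.6050
    y: enter (1,5) at t=2.7597
    x: enter (0,5) at t=3.4400 ← occupied
  → r_2 = 3.4400
beam 3: φ=45°, α=165°
  dir = (cos 165°, sin 165°) = (-0.9659, 0.2588); from cell (2,2)
  next x-line at t=0.7454, next y-line at t=1.5068; Δt_x=1.0353, Δt_y=3.8637
    x: enter (1,2) at t=0.7454
    y: enter (1,3) at t=1.5068
    x: enter (0,3) at t=1.7807 ← occupied
  → r_3 = 1.7807

ranges = [1.0818, 3.4400, 1.7807]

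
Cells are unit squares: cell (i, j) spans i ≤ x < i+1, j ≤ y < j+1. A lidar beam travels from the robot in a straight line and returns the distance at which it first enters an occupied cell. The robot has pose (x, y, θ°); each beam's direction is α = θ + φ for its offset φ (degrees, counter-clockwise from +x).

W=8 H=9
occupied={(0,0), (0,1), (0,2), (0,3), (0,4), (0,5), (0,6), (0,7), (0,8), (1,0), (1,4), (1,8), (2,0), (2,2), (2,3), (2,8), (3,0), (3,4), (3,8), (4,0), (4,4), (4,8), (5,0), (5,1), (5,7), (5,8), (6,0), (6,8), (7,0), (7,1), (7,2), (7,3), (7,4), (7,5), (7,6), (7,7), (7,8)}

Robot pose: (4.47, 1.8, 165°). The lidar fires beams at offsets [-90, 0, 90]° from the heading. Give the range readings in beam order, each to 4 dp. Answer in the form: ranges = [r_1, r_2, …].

ranges = [5.3834, 1.5219, 0.8282]

beam 1: φ=-90°, α=75°
  d=(0.2588,0.9659)  start (4,1)  tX=2.0478 tY=0.2071  stride 1/|dx|=3.8637 1/|dy|=1.0353
    cross y-line → (4,2), t=0.2071
    cross y-line → (4,3), t=1.2423
    cross x-line → (5,3), t=2.0478
    cross y-line → (5,4), t=2.2776
    cross y-line → (5,5), t=3.3129
    cross y-line → (5,6), t=4.3482
    cross y-line → (5,7), t=5.3834 (wall)
  → r_1 = 5.3834
beam 2: φ=0°, α=165°
  d=(-0.9659,0.2588)  start (4,1)  tX=0.4866 tY=0.7727  stride 1/|dx|=1.0353 1/|dy|=3.8637
    cross x-line → (3,1), t=0.4866
    cross y-line → (3,2), t=0.7727
    cross x-line → (2,2), t=1.5219 (wall)
  → r_2 = 1.5219
beam 3: φ=90°, α=255°
  d=(-0.2588,-0.9659)  start (4,1)  tX=1.8159 tY=0.8282  stride 1/|dx|=3.8637 1/|dy|=1.0353
    cross y-line → (4,0), t=0.8282 (wall)
  → r_3 = 0.8282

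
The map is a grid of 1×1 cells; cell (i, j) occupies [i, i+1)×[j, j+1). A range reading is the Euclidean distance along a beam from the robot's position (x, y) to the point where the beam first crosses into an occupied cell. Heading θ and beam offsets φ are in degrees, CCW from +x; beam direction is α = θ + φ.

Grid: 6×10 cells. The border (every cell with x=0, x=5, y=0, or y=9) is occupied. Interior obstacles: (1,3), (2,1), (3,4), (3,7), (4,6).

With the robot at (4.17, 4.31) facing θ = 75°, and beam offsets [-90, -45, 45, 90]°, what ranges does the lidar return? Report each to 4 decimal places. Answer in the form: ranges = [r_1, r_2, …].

ranges = [0.8593, 0.9584, 0.3400, 0.1760]

beam 1: φ=-90°, α=345°
  dir = (cos 345°, sin 345°) = (0.9659, -0.2588); from cell (4,4)
  next x-line at t=0.8593, next y-line at t=1.1977; Δt_x=1.0353, Δt_y=3.8637
    x: enter (5,4) at t=0.8593 ← occupied
  → r_1 = 0.8593
beam 2: φ=-45°, α=30°
  dir = (cos 30°, sin 30°) = (0.8660, 0.5000); from cell (4,4)
  next x-line at t=0.9584, next y-line at t=1.3800; Δt_x=1.1547, Δt_y=2.0000
    x: enter (5,4) at t=0.9584 ← occupied
  → r_2 = 0.9584
beam 3: φ=45°, α=120°
  dir = (cos 120°, sin 120°) = (-0.5000, 0.8660); from cell (4,4)
  next x-line at t=0.3400, next y-line at t=0.7967; Δt_x=2.0000, Δt_y=1.1547
    x: enter (3,4) at t=0.3400 ← occupied
  → r_3 = 0.3400
beam 4: φ=90°, α=165°
  dir = (cos 165°, sin 165°) = (-0.9659, 0.2588); from cell (4,4)
  next x-line at t=0.1760, next y-line at t=2.6660; Δt_x=1.0353, Δt_y=3.8637
    x: enter (3,4) at t=0.1760 ← occupied
  → r_4 = 0.1760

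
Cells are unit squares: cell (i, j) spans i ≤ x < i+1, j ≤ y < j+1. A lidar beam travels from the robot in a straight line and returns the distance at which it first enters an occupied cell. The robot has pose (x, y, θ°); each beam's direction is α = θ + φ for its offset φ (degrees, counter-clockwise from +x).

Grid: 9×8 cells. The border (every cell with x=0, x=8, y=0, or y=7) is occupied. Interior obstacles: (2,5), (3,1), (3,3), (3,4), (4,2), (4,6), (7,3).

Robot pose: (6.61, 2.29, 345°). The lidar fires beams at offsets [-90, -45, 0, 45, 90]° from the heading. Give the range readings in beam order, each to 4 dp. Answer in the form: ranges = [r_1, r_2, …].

beam 1: φ=-90°, α=255°
  d=(-0.2588,-0.9659)  start (6,2)  tX=2.3569 tY=0.3002  stride 1/|dx|=3.8637 1/|dy|=1.0353
    cross y-line → (6,1), t=0.3002
    cross y-line → (6,0), t=1.3355 (wall)
  → r_1 = 1.3355
beam 2: φ=-45°, α=300°
  d=(0.5000,-0.8660)  start (6,2)  tX=0.7800 tY=0.3349  stride 1/|dx|=2.0000 1/|dy|=1.1547
    cross y-line → (6,1), t=0.3349
    cross x-line → (7,1), t=0.7800
    cross y-line → (7,0), t=1.4896 (wall)
  → r_2 = 1.4896
beam 3: φ=0°, α=345°
  d=(0.9659,-0.2588)  start (6,2)  tX=0.4038 tY=1.1205  stride 1/|dx|=1.0353 1/|dy|=3.8637
    cross x-line → (7,2), t=0.4038
    cross y-line → (7,1), t=1.1205
    cross x-line → (8,1), t=1.4390 (wall)
  → r_3 = 1.4390
beam 4: φ=45°, α=30°
  d=(0.8660,0.5000)  start (6,2)  tX=0.4503 tY=1.4200  stride 1/|dx|=1.1547 1/|dy|=2.0000
    cross x-line → (7,2), t=0.4503
    cross y-line → (7,3), t=1.4200 (wall)
  → r_4 = 1.4200
beam 5: φ=90°, α=75°
  d=(0.2588,0.9659)  start (6,2)  tX=1.5068 tY=0.7350  stride 1/|dx|=3.8637 1/|dy|=1.0353
    cross y-line → (6,3), t=0.7350
    cross x-line → (7,3), t=1.5068 (wall)
  → r_5 = 1.5068

ranges = [1.3355, 1.4896, 1.4390, 1.4200, 1.5068]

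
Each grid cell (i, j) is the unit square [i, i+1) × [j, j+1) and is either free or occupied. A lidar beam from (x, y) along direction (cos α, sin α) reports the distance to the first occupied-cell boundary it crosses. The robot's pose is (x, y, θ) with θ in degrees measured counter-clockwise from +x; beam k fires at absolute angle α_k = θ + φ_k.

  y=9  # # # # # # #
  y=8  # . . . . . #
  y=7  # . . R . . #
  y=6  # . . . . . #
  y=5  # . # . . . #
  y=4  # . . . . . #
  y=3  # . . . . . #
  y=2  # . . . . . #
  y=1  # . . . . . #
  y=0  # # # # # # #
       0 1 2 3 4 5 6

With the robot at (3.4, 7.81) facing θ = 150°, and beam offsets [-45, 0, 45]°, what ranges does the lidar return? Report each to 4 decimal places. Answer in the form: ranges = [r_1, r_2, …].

ranges = [1.2320, 2.3800, 2.4847]

beam 1: φ=-45°, α=105°
  cosα=-0.2588 sinα=0.9659 | (3,7) | tMaxX 1.5455 tMaxY 0.1967 | tΔX 3.8637 tΔY 1.0353
    t=0.1967 [y] (3,8)
    t=1.2320 [y] (3,9) — stop
  → r_1 = 1.2320
beam 2: φ=0°, α=150°
  cosα=-0.8660 sinα=0.5000 | (3,7) | tMaxX 0.4619 tMaxY 0.3800 | tΔX 1.1547 tΔY 2.0000
    t=0.3800 [y] (3,8)
    t=0.4619 [x] (2,8)
    t=1.6166 [x] (1,8)
    t=2.3800 [y] (1,9) — stop
  → r_2 = 2.3800
beam 3: φ=45°, α=195°
  cosα=-0.9659 sinα=-0.2588 | (3,7) | tMaxX 0.4141 tMaxY 3.1296 | tΔX 1.0353 tΔY 3.8637
    t=0.4141 [x] (2,7)
    t=1.4494 [x] (1,7)
    t=2.4847 [x] (0,7) — stop
  → r_3 = 2.4847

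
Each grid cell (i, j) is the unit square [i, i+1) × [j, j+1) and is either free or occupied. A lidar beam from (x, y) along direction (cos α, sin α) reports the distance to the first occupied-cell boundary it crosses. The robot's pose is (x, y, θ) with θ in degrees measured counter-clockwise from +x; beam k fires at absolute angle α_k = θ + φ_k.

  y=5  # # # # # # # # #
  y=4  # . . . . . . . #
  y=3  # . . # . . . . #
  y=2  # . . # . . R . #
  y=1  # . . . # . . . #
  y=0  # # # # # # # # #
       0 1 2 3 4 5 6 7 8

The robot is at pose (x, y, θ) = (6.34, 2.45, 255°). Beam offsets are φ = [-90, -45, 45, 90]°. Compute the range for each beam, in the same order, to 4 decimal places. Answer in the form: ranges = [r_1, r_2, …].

beam 1: φ=-90°, α=165°
  dir = (cos 165°, sin 165°) = (-0.9659, 0.2588); from cell (6,2)
  next x-line at t=0.3520, next y-line at t=2.1250; Δt_x=1.0353, Δt_y=3.8637
    x: enter (5,2) at t=0.3520
    x: enter (4,2) at t=1.3873
    y: enter (4,3) at t=2.1250
    x: enter (3,3) at t=2.4225 ← occupied
  → r_1 = 2.4225
beam 2: φ=-45°, α=210°
  dir = (cos 210°, sin 210°) = (-0.8660, -0.5000); from cell (6,2)
  next x-line at t=0.3926, next y-line at t=0.9000; Δt_x=1.1547, Δt_y=2.0000
    x: enter (5,2) at t=0.3926
    y: enter (5,1) at t=0.9000
    x: enter (4,1) at t=1.5473 ← occupied
  → r_2 = 1.5473
beam 3: φ=45°, α=300°
  dir = (cos 300°, sin 300°) = (0.5000, -0.8660); from cell (6,2)
  next x-line at t=1.3200, next y-line at t=0.5196; Δt_x=2.0000, Δt_y=1.1547
    y: enter (6,1) at t=0.5196
    x: enter (7,1) at t=1.3200
    y: enter (7,0) at t=1.6743 ← occupied
  → r_3 = 1.6743
beam 4: φ=90°, α=345°
  dir = (cos 345°, sin 345°) = (0.9659, -0.2588); from cell (6,2)
  next x-line at t=0.6833, next y-line at t=1.7387; Δt_x=1.0353, Δt_y=3.8637
    x: enter (7,2) at t=0.6833
    x: enter (8,2) at t=1.7186 ← occupied
  → r_4 = 1.7186

ranges = [2.4225, 1.5473, 1.6743, 1.7186]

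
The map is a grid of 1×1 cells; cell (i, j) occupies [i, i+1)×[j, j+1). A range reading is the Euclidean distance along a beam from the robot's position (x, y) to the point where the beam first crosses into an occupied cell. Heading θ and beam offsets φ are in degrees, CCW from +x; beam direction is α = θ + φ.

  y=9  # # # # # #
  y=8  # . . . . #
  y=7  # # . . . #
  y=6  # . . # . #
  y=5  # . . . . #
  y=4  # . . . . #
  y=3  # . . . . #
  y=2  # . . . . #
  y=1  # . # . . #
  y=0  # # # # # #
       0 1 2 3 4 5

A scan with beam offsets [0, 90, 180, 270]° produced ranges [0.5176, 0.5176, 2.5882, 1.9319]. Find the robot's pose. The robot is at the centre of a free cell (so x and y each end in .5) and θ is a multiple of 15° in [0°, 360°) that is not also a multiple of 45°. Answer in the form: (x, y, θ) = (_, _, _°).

The pose lattice has 29·16 = 464 candidates. Test each by forward raycasting.
  (2.5, 6.5, 210°): beam 1 = 1.7321 ≠ 0.5176 ✗
  (2.5, 8.5, 150°): beam 1 = 1.0000 ≠ 0.5176 ✗
  (1.5, 4.5, 210°): beam 1 = 0.5774 ≠ 0.5176 ✗
  (3.5, 1.5, 165°): beam 3 = 1.5529 ≠ 2.5882 ✗
  …
  (4.5, 8.5, 15°): r_1=0.5176, r_2=0.5176, r_3=2.5882, r_4=1.9319 — all match ✓
Only this pose fits every beam.

(x, y, θ) = (4.5, 8.5, 15°)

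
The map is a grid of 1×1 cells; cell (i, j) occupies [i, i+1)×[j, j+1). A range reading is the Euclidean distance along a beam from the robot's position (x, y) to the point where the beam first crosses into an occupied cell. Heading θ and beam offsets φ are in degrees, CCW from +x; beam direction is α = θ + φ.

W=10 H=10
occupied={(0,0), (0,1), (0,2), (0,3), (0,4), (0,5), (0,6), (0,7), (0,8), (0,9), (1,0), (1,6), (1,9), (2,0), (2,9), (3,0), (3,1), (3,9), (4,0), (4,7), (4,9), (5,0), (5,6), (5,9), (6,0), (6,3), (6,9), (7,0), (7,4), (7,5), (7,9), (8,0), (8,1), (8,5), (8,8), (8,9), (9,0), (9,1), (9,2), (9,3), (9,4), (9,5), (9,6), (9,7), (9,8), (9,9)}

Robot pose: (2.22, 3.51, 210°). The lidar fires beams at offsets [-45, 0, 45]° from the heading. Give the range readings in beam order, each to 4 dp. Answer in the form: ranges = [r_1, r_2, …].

beam 1: φ=-45°, α=165°
  d=(-0.9659,0.2588)  start (2,3)  tX=0.2278 tY=1.8932  stride 1/|dx|=1.0353 1/|dy|=3.8637
    cross x-line → (1,3), t=0.2278
    cross x-line → (0,3), t=1.2630 (wall)
  → r_1 = 1.2630
beam 2: φ=0°, α=210°
  d=(-0.8660,-0.5000)  start (2,3)  tX=0.2540 tY=1.0200  stride 1/|dx|=1.1547 1/|dy|=2.0000
    cross x-line → (1,3), t=0.2540
    cross y-line → (1,2), t=1.0200
    cross x-line → (0,2), t=1.4087 (wall)
  → r_2 = 1.4087
beam 3: φ=45°, α=255°
  d=(-0.2588,-0.9659)  start (2,3)  tX=0.8500 tY=0.5280  stride 1/|dx|=3.8637 1/|dy|=1.0353
    cross y-line → (2,2), t=0.5280
    cross x-line → (1,2), t=0.8500
    cross y-line → (1,1), t=1.5633
    cross y-line → (1,0), t=2.5985 (wall)
  → r_3 = 2.5985

ranges = [1.2630, 1.4087, 2.5985]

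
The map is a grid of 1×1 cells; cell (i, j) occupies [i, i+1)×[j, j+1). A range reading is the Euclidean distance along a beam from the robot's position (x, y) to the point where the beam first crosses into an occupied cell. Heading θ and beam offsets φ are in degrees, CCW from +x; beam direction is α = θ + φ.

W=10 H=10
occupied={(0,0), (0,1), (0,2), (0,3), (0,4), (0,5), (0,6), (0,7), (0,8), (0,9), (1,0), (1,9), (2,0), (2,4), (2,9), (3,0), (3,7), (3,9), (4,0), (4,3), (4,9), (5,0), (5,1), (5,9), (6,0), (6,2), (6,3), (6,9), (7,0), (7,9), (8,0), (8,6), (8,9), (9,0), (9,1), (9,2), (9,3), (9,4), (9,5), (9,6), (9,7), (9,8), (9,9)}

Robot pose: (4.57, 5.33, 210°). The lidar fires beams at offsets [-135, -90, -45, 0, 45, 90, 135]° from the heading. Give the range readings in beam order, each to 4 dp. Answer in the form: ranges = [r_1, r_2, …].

beam 1: φ=-135°, α=75°
  dir = (cos 75°, sin 75°) = (0.2588, 0.9659); from cell (4,5)
  next x-line at t=1.6614, next y-line at t=0.6936; Δt_x=3.8637, Δt_y=1.0353
    y: enter (4,6) at t=0.6936
    x: enter (5,6) at t=1.6614
    y: enter (5,7) at t=1.7289
    y: enter (5,8) at t=2.7642
    y: enter (5,9) at t=3.7995 ← occupied
  → r_1 = 3.7995
beam 2: φ=-90°, α=120°
  dir = (cos 120°, sin 120°) = (-0.5000, 0.8660); from cell (4,5)
  next x-line at t=1.1400, next y-line at t=0.7736; Δt_x=2.0000, Δt_y=1.1547
    y: enter (4,6) at t=0.7736
    x: enter (3,6) at t=1.1400
    y: enter (3,7) at t=1.9283 ← occupied
  → r_2 = 1.9283
beam 3: φ=-45°, α=165°
  dir = (cos 165°, sin 165°) = (-0.9659, 0.2588); from cell (4,5)
  next x-line at t=0.5901, next y-line at t=2.5887; Δt_x=1.0353, Δt_y=3.8637
    x: enter (3,5) at t=0.5901
    x: enter (2,5) at t=1.6254
    y: enter (2,6) at t=2.5887
    x: enter (1,6) at t=2.6607
    x: enter (0,6) at t=3.6959 ← occupied
  → r_3 = 3.6959
beam 4: φ=0°, α=210°
  dir = (cos 210°, sin 210°) = (-0.8660, -0.5000); from cell (4,5)
  next x-line at t=0.6582, next y-line at t=0.6600; Δt_x=1.1547, Δt_y=2.0000
    x: enter (3,5) at t=0.6582
    y: enter (3,4) at t=0.6600
    x: enter (2,4) at t=1.8129 ← occupied
  → r_4 = 1.8129
beam 5: φ=45°, α=255°
  dir = (cos 255°, sin 255°) = (-0.2588, -0.9659); from cell (4,5)
  next x-line at t=2.2023, next y-line at t=0.3416; Δt_x=3.8637, Δt_y=1.0353
    y: enter (4,4) at t=0.3416
    y: enter (4,3) at t=1.3769 ← occupied
  → r_5 = 1.3769
beam 6: φ=90°, α=300°
  dir = (cos 300°, sin 300°) = (0.5000, -0.8660); from cell (4,5)
  next x-line at t=0.8600, next y-line at t=0.3811; Δt_x=2.0000, Δt_y=1.1547
    y: enter (4,4) at t=0.3811
    x: enter (5,4) at t=0.8600
    y: enter (5,3) at t=1.5358
    y: enter (5,2) at t=2.6905
    x: enter (6,2) at t=2.8600 ← occupied
  → r_6 = 2.8600
beam 7: φ=135°, α=345°
  dir = (cos 345°, sin 345°) = (0.9659, -0.2588); from cell (4,5)
  next x-line at t=0.4452, next y-line at t=1.2750; Δt_x=1.0353, Δt_y=3.8637
    x: enter (5,5) at t=0.4452
    y: enter (5,4) at t=1.2750
    x: enter (6,4) at t=1.4804
    x: enter (7,4) at t=2.5157
    x: enter (8,4) at t=3.5510
    x: enter (9,4) at t=4.5863 ← occupied
  → r_7 = 4.5863

ranges = [3.7995, 1.9283, 3.6959, 1.8129, 1.3769, 2.8600, 4.5863]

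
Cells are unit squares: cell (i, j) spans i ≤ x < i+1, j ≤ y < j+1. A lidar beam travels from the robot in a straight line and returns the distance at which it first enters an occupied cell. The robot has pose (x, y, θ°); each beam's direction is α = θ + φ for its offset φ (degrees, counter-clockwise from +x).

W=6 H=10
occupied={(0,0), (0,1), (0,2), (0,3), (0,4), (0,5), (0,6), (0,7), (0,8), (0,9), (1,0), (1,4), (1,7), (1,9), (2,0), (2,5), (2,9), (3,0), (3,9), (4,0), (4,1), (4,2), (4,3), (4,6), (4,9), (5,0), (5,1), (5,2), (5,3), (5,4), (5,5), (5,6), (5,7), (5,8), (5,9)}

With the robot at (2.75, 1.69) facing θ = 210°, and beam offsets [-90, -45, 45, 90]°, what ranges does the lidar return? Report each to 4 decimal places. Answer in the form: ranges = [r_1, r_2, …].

beam 1: φ=-90°, α=120°
  d=(-0.5000,0.8660)  start (2,1)  tX=1.5000 tY=0.3580  stride 1/|dx|=2.0000 1/|dy|=1.1547
    cross y-line → (2,2), t=0.3580
    cross x-line → (1,2), t=1.5000
    cross y-line → (1,3), t=1.5127
    cross y-line → (1,4), t=2.6674 (wall)
  → r_1 = 2.6674
beam 2: φ=-45°, α=165°
  d=(-0.9659,0.2588)  start (2,1)  tX=0.7765 tY=1.1977  stride 1/|dx|=1.0353 1/|dy|=3.8637
    cross x-line → (1,1), t=0.7765
    cross y-line → (1,2), t=1.1977
    cross x-line → (0,2), t=1.8117 (wall)
  → r_2 = 1.8117
beam 3: φ=45°, α=255°
  d=(-0.2588,-0.9659)  start (2,1)  tX=2.8978 tY=0.7143  stride 1/|dx|=3.8637 1/|dy|=1.0353
    cross y-line → (2,0), t=0.7143 (wall)
  → r_3 = 0.7143
beam 4: φ=90°, α=300°
  d=(0.5000,-0.8660)  start (2,1)  tX=0.5000 tY=0.7967  stride 1/|dx|=2.0000 1/|dy|=1.1547
    cross x-line → (3,1), t=0.5000
    cross y-line → (3,0), t=0.7967 (wall)
  → r_4 = 0.7967

ranges = [2.6674, 1.8117, 0.7143, 0.7967]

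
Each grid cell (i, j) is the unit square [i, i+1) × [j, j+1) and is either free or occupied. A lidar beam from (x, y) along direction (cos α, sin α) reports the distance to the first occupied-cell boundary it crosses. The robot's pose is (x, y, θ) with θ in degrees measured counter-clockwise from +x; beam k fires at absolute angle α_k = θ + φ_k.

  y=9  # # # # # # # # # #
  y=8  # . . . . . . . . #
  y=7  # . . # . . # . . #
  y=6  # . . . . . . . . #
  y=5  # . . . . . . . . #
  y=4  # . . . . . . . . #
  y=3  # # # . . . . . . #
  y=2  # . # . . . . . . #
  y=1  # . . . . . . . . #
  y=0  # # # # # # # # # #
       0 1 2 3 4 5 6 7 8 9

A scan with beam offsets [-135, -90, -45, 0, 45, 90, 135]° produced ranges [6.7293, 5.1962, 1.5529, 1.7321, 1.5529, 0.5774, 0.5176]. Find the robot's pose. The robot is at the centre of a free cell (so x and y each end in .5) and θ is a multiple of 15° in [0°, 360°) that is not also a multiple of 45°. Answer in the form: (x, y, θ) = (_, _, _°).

Candidates: 59 free-cell centres × 16 headings = 944 poses. Raycast each; keep the one whose scan matches to 4 dp.
  (3.5, 8.5, 285°): beam 1 = 1.0000 ≠ 6.7293 ✗
  (7.5, 6.5, 300°): beam 1 = 3.6235 ≠ 6.7293 ✗
  (8.5, 2.5, 210°): beam 1 = 1.9319 ≠ 6.7293 ✗
  …
  (4.5, 7.5, 60°): r_1=6.7293, r_2=5.1962, r_3=1.5529, r_4=1.7321, r_5=1.5529, r_6=0.5774, r_7=0.5176 — all match ✓
Only this pose fits every beam.

(x, y, θ) = (4.5, 7.5, 60°)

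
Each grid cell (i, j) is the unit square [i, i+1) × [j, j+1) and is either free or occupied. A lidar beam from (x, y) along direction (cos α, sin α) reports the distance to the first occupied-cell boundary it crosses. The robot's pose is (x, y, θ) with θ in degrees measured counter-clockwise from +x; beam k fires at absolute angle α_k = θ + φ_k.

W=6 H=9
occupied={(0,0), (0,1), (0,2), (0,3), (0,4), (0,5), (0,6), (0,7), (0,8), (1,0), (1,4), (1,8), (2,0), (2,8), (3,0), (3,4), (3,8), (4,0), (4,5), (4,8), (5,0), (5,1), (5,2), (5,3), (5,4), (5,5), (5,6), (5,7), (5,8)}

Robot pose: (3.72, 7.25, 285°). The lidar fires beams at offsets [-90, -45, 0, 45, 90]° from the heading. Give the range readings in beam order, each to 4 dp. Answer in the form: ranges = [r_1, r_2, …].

ranges = [2.8160, 3.4400, 1.2941, 1.4780, 1.3252]

beam 1: φ=-90°, α=195°
  d=(-0.9659,-0.2588)  start (3,7)  tX=0.7454 tY=0.9659  stride 1/|dx|=1.0353 1/|dy|=3.8637
    cross x-line → (2,7), t=0.7454
    cross y-line → (2,6), t=0.9659
    cross x-line → (1,6), t=1.7807
    cross x-line → (0,6), t=2.8160 (wall)
  → r_1 = 2.8160
beam 2: φ=-45°, α=240°
  d=(-0.5000,-0.8660)  start (3,7)  tX=1.4400 tY=0.2887  stride 1/|dx|=2.0000 1/|dy|=1.1547
    cross y-line → (3,6), t=0.2887
    cross x-line → (2,6), t=1.4400
    cross y-line → (2,5), t=1.4434
    cross y-line → (2,4), t=2.5981
    cross x-line → (1,4), t=3.4400 (wall)
  → r_2 = 3.4400
beam 3: φ=0°, α=285°
  d=(0.2588,-0.9659)  start (3,7)  tX=1.0818 tY=0.2588  stride 1/|dx|=3.8637 1/|dy|=1.0353
    cross y-line → (3,6), t=0.2588
    cross x-line → (4,6), t=1.0818
    cross y-line → (4,5), t=1.2941 (wall)
  → r_3 = 1.2941
beam 4: φ=45°, α=330°
  d=(0.8660,-0.5000)  start (3,7)  tX=0.3233 tY=0.5000  stride 1/|dx|=1.1547 1/|dy|=2.0000
    cross x-line → (4,7), t=0.3233
    cross y-line → (4,6), t=0.5000
    cross x-line → (5,6), t=1.4780 (wall)
  → r_4 = 1.4780
beam 5: φ=90°, α=15°
  d=(0.9659,0.2588)  start (3,7)  tX=0.2899 tY=2.8978  stride 1/|dx|=1.0353 1/|dy|=3.8637
    cross x-line → (4,7), t=0.2899
    cross x-line → (5,7), t=1.3252 (wall)
  → r_5 = 1.3252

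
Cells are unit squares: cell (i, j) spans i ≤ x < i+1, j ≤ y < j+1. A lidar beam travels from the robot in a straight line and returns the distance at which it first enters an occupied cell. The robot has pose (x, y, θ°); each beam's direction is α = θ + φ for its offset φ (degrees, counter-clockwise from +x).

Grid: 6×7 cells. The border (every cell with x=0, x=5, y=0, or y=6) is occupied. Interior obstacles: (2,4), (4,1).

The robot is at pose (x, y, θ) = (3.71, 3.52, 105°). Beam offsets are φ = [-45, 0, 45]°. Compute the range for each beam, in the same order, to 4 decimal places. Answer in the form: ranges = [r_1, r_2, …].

beam 1: φ=-45°, α=60°
  dir = (cos 60°, sin 60°) = (0.5000, 0.8660); from cell (3,3)
  next x-line at t=0.5800, next y-line at t=0.5543; Δt_x=2.0000, Δt_y=1.1547
    y: enter (3,4) at t=0.5543
    x: enter (4,4) at t=0.5800
    y: enter (4,5) at t=1.7090
    x: enter (5,5) at t=2.5800 ← occupied
  → r_1 = 2.5800
beam 2: φ=0°, α=105°
  dir = (cos 105°, sin 105°) = (-0.2588, 0.9659); from cell (3,3)
  next x-line at t=2.7432, next y-line at t=0.4969; Δt_x=3.8637, Δt_y=1.0353
    y: enter (3,4) at t=0.4969
    y: enter (3,5) at t=1.5322
    y: enter (3,6) at t=2.5675 ← occupied
  → r_2 = 2.5675
beam 3: φ=45°, α=150°
  dir = (cos 150°, sin 150°) = (-0.8660, 0.5000); from cell (3,3)
  next x-line at t=0.8198, next y-line at t=0.9600; Δt_x=1.1547, Δt_y=2.0000
    x: enter (2,3) at t=0.8198
    y: enter (2,4) at t=0.9600 ← occupied
  → r_3 = 0.9600

ranges = [2.5800, 2.5675, 0.9600]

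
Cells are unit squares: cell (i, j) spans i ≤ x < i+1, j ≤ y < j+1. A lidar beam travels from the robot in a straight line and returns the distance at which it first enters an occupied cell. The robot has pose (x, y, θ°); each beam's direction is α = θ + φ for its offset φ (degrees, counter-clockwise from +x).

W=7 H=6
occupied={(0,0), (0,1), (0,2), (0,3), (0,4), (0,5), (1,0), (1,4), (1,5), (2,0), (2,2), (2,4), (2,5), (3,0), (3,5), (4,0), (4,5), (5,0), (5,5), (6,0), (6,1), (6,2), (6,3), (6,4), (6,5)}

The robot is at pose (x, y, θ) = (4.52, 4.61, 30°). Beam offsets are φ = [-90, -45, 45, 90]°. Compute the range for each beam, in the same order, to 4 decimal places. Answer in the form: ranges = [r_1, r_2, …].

ranges = [2.9600, 1.5322, 0.4038, 0.4503]

beam 1: φ=-90°, α=300°
  d=(0.5000,-0.8660)  start (4,4)  tX=0.9600 tY=0.7044  stride 1/|dx|=2.0000 1/|dy|=1.1547
    cross y-line → (4,3), t=0.7044
    cross x-line → (5,3), t=0.9600
    cross y-line → (5,2), t=1.8591
    cross x-line → (6,2), t=2.9600 (wall)
  → r_1 = 2.9600
beam 2: φ=-45°, α=345°
  d=(0.9659,-0.2588)  start (4,4)  tX=0.4969 tY=2.3569  stride 1/|dx|=1.0353 1/|dy|=3.8637
    cross x-line → (5,4), t=0.4969
    cross x-line → (6,4), t=1.5322 (wall)
  → r_2 = 1.5322
beam 3: φ=45°, α=75°
  d=(0.2588,0.9659)  start (4,4)  tX=1.8546 tY=0.4038  stride 1/|dx|=3.8637 1/|dy|=1.0353
    cross y-line → (4,5), t=0.4038 (wall)
  → r_3 = 0.4038
beam 4: φ=90°, α=120°
  d=(-0.5000,0.8660)  start (4,4)  tX=1.0400 tY=0.4503  stride 1/|dx|=2.0000 1/|dy|=1.1547
    cross y-line → (4,5), t=0.4503 (wall)
  → r_4 = 0.4503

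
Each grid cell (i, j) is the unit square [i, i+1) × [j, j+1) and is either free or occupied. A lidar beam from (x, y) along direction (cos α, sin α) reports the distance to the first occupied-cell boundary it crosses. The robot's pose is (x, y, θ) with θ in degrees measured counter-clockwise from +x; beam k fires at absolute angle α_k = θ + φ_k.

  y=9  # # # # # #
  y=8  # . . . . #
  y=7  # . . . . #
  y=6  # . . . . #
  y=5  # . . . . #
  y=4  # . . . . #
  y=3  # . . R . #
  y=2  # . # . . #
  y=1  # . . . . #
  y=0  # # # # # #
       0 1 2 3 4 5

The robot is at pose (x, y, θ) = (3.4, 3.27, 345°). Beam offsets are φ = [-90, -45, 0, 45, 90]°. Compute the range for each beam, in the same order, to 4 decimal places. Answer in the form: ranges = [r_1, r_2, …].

ranges = [2.3501, 2.6212, 1.6564, 1.8475, 5.9321]

beam 1: φ=-90°, α=255°
  d=(-0.2588,-0.9659)  start (3,3)  tX=1.5455 tY=0.2795  stride 1/|dx|=3.8637 1/|dy|=1.0353
    cross y-line → (3,2), t=0.2795
    cross y-line → (3,1), t=1.3148
    cross x-line → (2,1), t=1.5455
    cross y-line → (2,0), t=2.3501 (wall)
  → r_1 = 2.3501
beam 2: φ=-45°, α=300°
  d=(0.5000,-0.8660)  start (3,3)  tX=1.2000 tY=0.3118  stride 1/|dx|=2.0000 1/|dy|=1.1547
    cross y-line → (3,2), t=0.3118
    cross x-line → (4,2), t=1.2000
    cross y-line → (4,1), t=1.4665
    cross y-line → (4,0), t=2.6212 (wall)
  → r_2 = 2.6212
beam 3: φ=0°, α=345°
  d=(0.9659,-0.2588)  start (3,3)  tX=0.6212 tY=1.0432  stride 1/|dx|=1.0353 1/|dy|=3.8637
    cross x-line → (4,3), t=0.6212
    cross y-line → (4,2), t=1.0432
    cross x-line → (5,2), t=1.6564 (wall)
  → r_3 = 1.6564
beam 4: φ=45°, α=30°
  d=(0.8660,0.5000)  start (3,3)  tX=0.6928 tY=1.4600  stride 1/|dx|=1.1547 1/|dy|=2.0000
    cross x-line → (4,3), t=0.6928
    cross y-line → (4,4), t=1.4600
    cross x-line → (5,4), t=1.8475 (wall)
  → r_4 = 1.8475
beam 5: φ=90°, α=75°
  d=(0.2588,0.9659)  start (3,3)  tX=2.3182 tY=0.7558  stride 1/|dx|=3.8637 1/|dy|=1.0353
    cross y-line → (3,4), t=0.7558
    cross y-line → (3,5), t=1.7910
    cross x-line → (4,5), t=2.3182
    cross y-line → (4,6), t=2.8263
    cross y-line → (4,7), t=3.8616
    cross y-line → (4,8), t=4.8969
    cross y-line → (4,9), t=5.9321 (wall)
  → r_5 = 5.9321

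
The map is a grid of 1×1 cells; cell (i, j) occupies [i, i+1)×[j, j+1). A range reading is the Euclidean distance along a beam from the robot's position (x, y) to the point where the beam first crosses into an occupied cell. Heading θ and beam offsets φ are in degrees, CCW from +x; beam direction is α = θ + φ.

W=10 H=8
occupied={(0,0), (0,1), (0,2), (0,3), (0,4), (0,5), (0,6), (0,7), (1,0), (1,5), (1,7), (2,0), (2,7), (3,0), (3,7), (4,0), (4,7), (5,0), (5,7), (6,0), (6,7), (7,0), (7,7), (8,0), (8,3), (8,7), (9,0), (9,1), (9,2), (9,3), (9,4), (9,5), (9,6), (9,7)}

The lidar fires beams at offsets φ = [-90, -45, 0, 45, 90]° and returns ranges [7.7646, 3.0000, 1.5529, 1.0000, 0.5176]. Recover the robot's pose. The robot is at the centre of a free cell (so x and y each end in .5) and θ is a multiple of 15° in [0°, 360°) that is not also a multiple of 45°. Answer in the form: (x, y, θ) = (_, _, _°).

The pose lattice has 46·16 = 736 candidates. Test each by forward raycasting.
  (6.5, 4.5, 15°): beam 1 = 3.6235 ≠ 7.7646 ✗
  (8.5, 1.5, 345°): beam 1 = 0.5176 ≠ 7.7646 ✗
  (4.5, 4.5, 330°): beam 1 = 4.0415 ≠ 7.7646 ✗
  …
  (8.5, 2.5, 255°): r_1=7.7646, r_2=3.0000, r_3=1.5529, r_4=1.0000, r_5=0.5176 — all match ✓
No second candidate reproduces the full scan.

(x, y, θ) = (8.5, 2.5, 255°)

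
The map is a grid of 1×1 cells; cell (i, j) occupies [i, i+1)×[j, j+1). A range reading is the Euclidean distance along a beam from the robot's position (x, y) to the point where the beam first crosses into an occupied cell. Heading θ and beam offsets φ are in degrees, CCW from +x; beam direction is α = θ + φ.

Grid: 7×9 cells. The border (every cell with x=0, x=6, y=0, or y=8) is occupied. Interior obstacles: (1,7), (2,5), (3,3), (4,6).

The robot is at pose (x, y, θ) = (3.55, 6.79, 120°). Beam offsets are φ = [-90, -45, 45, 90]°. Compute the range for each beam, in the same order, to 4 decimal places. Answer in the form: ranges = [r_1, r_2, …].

ranges = [2.4200, 1.2527, 1.6047, 1.5800]

beam 1: φ=-90°, α=30°
  d=(0.8660,0.5000)  start (3,6)  tX=0.5196 tY=0.4200  stride 1/|dx|=1.1547 1/|dy|=2.0000
    cross y-line → (3,7), t=0.4200
    cross x-line → (4,7), t=0.5196
    cross x-line → (5,7), t=1.6743
    cross y-line → (5,8), t=2.4200 (wall)
  → r_1 = 2.4200
beam 2: φ=-45°, α=75°
  d=(0.2588,0.9659)  start (3,6)  tX=1.7387 tY=0.2174  stride 1/|dx|=3.8637 1/|dy|=1.0353
    cross y-line → (3,7), t=0.2174
    cross y-line → (3,8), t=1.2527 (wall)
  → r_2 = 1.2527
beam 3: φ=45°, α=165°
  d=(-0.9659,0.2588)  start (3,6)  tX=0.5694 tY=0.8114  stride 1/|dx|=1.0353 1/|dy|=3.8637
    cross x-line → (2,6), t=0.5694
    cross y-line → (2,7), t=0.8114
    cross x-line → (1,7), t=1.6047 (wall)
  → r_3 = 1.6047
beam 4: φ=90°, α=210°
  d=(-0.8660,-0.5000)  start (3,6)  tX=0.6351 tY=1.5800  stride 1/|dx|=1.1547 1/|dy|=2.0000
    cross x-line → (2,6), t=0.6351
    cross y-line → (2,5), t=1.5800 (wall)
  → r_4 = 1.5800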